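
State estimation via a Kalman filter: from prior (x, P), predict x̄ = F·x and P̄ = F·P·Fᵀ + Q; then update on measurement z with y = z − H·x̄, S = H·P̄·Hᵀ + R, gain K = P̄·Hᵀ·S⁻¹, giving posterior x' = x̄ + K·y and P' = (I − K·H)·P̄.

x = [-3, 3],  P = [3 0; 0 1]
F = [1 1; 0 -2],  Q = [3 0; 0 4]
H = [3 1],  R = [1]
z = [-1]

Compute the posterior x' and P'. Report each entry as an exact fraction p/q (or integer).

x' = [19/12, -35/6]
P' = [59/60 -79/30; -79/30 119/15]

x̄ = F·x = [0, -6]
P̄ = F·P·Fᵀ + Q = [7 -2; -2 8]
y = z − H·x̄ = [5]
S = H·P̄·Hᵀ + R = [60]
K = P̄·Hᵀ·S⁻¹ = [19/60; 1/30]
x' = x̄ + K·y = [19/12, -35/6]
P' = (I − K·H)·P̄ = [59/60 -79/30; -79/30 119/15]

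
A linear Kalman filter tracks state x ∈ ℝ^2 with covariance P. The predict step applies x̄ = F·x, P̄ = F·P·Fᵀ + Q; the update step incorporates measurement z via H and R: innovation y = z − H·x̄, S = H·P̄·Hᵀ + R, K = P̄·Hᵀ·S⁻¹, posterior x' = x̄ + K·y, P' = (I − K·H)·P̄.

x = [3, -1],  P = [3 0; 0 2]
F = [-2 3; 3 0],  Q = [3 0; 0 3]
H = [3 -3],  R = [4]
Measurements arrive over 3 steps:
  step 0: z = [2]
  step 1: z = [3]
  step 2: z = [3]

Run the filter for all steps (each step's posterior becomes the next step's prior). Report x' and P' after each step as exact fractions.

step 0: x̄ = F·x = [-9, 9]
step 0: P̄ = F·P·Fᵀ + Q = [33 -18; -18 30]
step 0: y = z − H·x̄ = [56]
step 0: S = H·P̄·Hᵀ + R = [895]
step 0: K = P̄·Hᵀ·S⁻¹ = [153/895; -144/895]
step 0: x' = x̄ + K·y = [513/895, -9/895]
step 0: P' = (I − K·H)·P̄ = [6126/895 5922/895; 5922/895 6114/895]
step 1: x̄ = F·x = [-1053/895, 1539/895]
step 1: P̄ = F·P·Fᵀ + Q = [11151/895 16542/895; 16542/895 57819/895]
step 1: y = z − H·x̄ = [10461/895]
step 1: S = H·P̄·Hᵀ + R = [326554/895]
step 1: K = P̄·Hᵀ·S⁻¹ = [-16173/326554; -123831/326554]
step 1: x' = x̄ + K·y = [-573237/326554, -885843/326554]
step 1: P' = (I − K·H)·P̄ = [3776355/326554 3797919/326554; 3797919/326554 3963027/326554]
step 2: x̄ = F·x = [-1511055/326554, -1719711/326554]
step 2: P̄ = F·P·Fᵀ + Q = [6177297/326554 11523141/326554; 11523141/326554 34966857/326554]
step 2: y = z − H·x̄ = [7689/7099]
step 2: S = H·P̄·Hᵀ + R = [3569284/7099]
step 2: K = P̄·Hᵀ·S⁻¹ = [-174321/1784642; -764469/1784642]
step 2: x' = x̄ + K·y = [-97138629/20523383, -117603063/20523383]
step 2: P' = (I − K·H)·P̄ = [579559449/41046766 584905293/41046766; 584905293/41046766 608349009/41046766]

step 0: x' = [513/895, -9/895], P' = [6126/895 5922/895; 5922/895 6114/895]
step 1: x' = [-573237/326554, -885843/326554], P' = [3776355/326554 3797919/326554; 3797919/326554 3963027/326554]
step 2: x' = [-97138629/20523383, -117603063/20523383], P' = [579559449/41046766 584905293/41046766; 584905293/41046766 608349009/41046766]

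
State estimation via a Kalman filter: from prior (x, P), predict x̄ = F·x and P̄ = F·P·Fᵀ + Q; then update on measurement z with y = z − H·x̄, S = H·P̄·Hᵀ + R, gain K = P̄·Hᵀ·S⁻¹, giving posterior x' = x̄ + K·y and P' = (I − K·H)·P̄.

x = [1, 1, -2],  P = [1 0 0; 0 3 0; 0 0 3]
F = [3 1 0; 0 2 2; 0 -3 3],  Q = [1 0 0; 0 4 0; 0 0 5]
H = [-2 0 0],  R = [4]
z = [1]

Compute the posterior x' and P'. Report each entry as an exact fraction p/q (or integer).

x̄ = F·x = [4, -2, -9]
P̄ = F·P·Fᵀ + Q = [13 6 -9; 6 28 0; -9 0 59]
y = z − H·x̄ = [9]
S = H·P̄·Hᵀ + R = [56]
K = P̄·Hᵀ·S⁻¹ = [-13/28; -3/14; 9/28]
x' = x̄ + K·y = [-5/28, -55/14, -171/28]
P' = (I − K·H)·P̄ = [13/14 3/7 -9/14; 3/7 178/7 27/7; -9/14 27/7 745/14]

x' = [-5/28, -55/14, -171/28]
P' = [13/14 3/7 -9/14; 3/7 178/7 27/7; -9/14 27/7 745/14]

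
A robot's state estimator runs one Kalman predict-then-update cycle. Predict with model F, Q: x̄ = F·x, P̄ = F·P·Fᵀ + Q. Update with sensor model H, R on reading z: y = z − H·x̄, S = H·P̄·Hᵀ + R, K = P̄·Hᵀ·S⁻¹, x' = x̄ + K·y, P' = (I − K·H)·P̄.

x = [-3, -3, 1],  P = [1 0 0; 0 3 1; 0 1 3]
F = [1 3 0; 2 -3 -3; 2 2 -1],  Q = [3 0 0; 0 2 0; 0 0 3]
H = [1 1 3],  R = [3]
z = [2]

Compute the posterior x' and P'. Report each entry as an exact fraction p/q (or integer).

x' = [-144/65, 53/13, -41/260]
P' = [1439/65 -490/13 349/65; -490/13 994/13 -167/13; 349/65 -167/13 711/260]

x̄ = F·x = [-12, 0, -13]
P̄ = F·P·Fᵀ + Q = [31 -34 17; -34 78 -8; 17 -8 18]
y = z − H·x̄ = [53]
S = H·P̄·Hᵀ + R = [260]
K = P̄·Hᵀ·S⁻¹ = [12/65; 1/13; 63/260]
x' = x̄ + K·y = [-144/65, 53/13, -41/260]
P' = (I − K·H)·P̄ = [1439/65 -490/13 349/65; -490/13 994/13 -167/13; 349/65 -167/13 711/260]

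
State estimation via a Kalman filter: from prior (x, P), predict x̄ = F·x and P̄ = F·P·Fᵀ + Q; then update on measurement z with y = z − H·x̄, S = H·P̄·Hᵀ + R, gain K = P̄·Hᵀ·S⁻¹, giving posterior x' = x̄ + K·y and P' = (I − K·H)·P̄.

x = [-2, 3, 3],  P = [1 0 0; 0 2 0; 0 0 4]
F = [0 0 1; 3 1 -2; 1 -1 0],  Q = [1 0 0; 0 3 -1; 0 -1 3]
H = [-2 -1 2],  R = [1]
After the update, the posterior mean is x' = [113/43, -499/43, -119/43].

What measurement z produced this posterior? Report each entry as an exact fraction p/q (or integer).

z = [1]

x̄ = F·x = [3, -9, -5]
P̄ = F·P·Fᵀ + Q = [5 -8 0; -8 30 0; 0 0 6]
S = H·P̄·Hᵀ + R = [43]
K = P̄·Hᵀ·S⁻¹ = [-2/43; -14/43; 12/43]
x' − x̄ = [-16/43, -112/43, 96/43] = K·y
y = (KᵀK)⁻¹·Kᵀ·(x' − x̄) = [8]
z = y + H·x̄ = [8] + [-7] = [1]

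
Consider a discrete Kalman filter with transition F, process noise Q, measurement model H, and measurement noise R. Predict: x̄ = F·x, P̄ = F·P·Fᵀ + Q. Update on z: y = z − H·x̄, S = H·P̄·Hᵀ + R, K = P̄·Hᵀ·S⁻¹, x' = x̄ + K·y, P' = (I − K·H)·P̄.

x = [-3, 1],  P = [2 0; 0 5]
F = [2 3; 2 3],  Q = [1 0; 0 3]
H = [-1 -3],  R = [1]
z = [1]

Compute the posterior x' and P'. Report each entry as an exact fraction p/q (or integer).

x̄ = F·x = [-3, -3]
P̄ = F·P·Fᵀ + Q = [54 53; 53 56]
y = z − H·x̄ = [-11]
S = H·P̄·Hᵀ + R = [877]
K = P̄·Hᵀ·S⁻¹ = [-213/877; -221/877]
x' = x̄ + K·y = [-288/877, -200/877]
P' = (I − K·H)·P̄ = [1989/877 -592/877; -592/877 271/877]

x' = [-288/877, -200/877]
P' = [1989/877 -592/877; -592/877 271/877]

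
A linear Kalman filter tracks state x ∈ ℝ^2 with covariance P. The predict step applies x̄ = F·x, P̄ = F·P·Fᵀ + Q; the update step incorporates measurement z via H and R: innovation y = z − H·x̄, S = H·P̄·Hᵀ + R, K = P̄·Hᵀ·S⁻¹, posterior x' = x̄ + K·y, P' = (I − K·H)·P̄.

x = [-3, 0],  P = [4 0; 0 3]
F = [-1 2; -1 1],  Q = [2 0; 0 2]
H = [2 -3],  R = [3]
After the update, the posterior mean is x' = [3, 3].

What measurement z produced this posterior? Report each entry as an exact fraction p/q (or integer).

z = [-3]

x̄ = F·x = [3, 3]
P̄ = F·P·Fᵀ + Q = [18 10; 10 9]
S = H·P̄·Hᵀ + R = [36]
K = P̄·Hᵀ·S⁻¹ = [1/6; -7/36]
x' − x̄ = [0, 0] = K·y
y = (KᵀK)⁻¹·Kᵀ·(x' − x̄) = [0]
z = y + H·x̄ = [0] + [-3] = [-3]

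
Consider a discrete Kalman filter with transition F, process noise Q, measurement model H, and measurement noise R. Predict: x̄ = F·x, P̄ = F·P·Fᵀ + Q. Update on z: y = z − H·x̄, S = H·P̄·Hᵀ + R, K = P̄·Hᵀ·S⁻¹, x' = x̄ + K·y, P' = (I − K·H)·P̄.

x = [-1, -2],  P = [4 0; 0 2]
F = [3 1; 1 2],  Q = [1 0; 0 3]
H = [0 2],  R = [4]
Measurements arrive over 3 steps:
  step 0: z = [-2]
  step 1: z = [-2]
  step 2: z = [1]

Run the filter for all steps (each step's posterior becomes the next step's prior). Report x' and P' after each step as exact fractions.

step 0: x' = [-1, -5/4], P' = [23 1; 1 15/16]
step 1: x' = [188/139, -149/139], P' = [22473/556 623/278; 623/278 135/139]
step 2: x' = [389571/63682, 30405/63682], P' = [1348783/31841 77221/31841; 77221/31841 31285/31841]

step 0: x̄ = F·x = [-5, -5]
step 0: P̄ = F·P·Fᵀ + Q = [39 16; 16 15]
step 0: y = z − H·x̄ = [8]
step 0: S = H·P̄·Hᵀ + R = [64]
step 0: K = P̄·Hᵀ·S⁻¹ = [1/2; 15/32]
step 0: x' = x̄ + K·y = [-1, -5/4]
step 0: P' = (I − K·H)·P̄ = [23 1; 1 15/16]
step 1: x̄ = F·x = [-17/4, -7/2]
step 1: P̄ = F·P·Fᵀ + Q = [3439/16 623/8; 623/8 135/4]
step 1: y = z − H·x̄ = [5]
step 1: S = H·P̄·Hᵀ + R = [139]
step 1: K = P̄·Hᵀ·S⁻¹ = [623/556; 135/278]
step 1: x' = x̄ + K·y = [188/139, -149/139]
step 1: P' = (I − K·H)·P̄ = [22473/556 623/278; 623/278 135/139]
step 2: x̄ = F·x = [415/139, -110/139]
step 2: P̄ = F·P·Fᵀ + Q = [210829/556 77221/556; 77221/556 31285/556]
step 2: y = z − H·x̄ = [359/139]
step 2: S = H·P̄·Hᵀ + R = [31841/139]
step 2: K = P̄·Hᵀ·S⁻¹ = [77221/63682; 31285/63682]
step 2: x' = x̄ + K·y = [389571/63682, 30405/63682]
step 2: P' = (I − K·H)·P̄ = [1348783/31841 77221/31841; 77221/31841 31285/31841]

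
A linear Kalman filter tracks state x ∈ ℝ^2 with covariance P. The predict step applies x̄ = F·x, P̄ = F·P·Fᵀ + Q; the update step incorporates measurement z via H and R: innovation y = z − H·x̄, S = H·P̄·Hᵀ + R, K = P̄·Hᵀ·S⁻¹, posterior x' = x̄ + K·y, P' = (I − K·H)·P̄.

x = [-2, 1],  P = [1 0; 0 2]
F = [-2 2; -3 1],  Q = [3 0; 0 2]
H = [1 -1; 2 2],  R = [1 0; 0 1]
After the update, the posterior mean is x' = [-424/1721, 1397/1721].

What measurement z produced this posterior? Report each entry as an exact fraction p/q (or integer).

x̄ = F·x = [6, 7]
P̄ = F·P·Fᵀ + Q = [15 10; 10 13]
S = H·P̄·Hᵀ + R = [9 4; 4 193]
K = P̄·Hᵀ·S⁻¹ = [765/1721 430/1721; -763/1721 426/1721]
x' − x̄ = [-10750/1721, -10650/1721] = K·y
y = (KᵀK)⁻¹·Kᵀ·(x' − x̄) = [0, -25]
z = y + H·x̄ = [0, -25] + [-1, 26] = [-1, 1]

z = [-1, 1]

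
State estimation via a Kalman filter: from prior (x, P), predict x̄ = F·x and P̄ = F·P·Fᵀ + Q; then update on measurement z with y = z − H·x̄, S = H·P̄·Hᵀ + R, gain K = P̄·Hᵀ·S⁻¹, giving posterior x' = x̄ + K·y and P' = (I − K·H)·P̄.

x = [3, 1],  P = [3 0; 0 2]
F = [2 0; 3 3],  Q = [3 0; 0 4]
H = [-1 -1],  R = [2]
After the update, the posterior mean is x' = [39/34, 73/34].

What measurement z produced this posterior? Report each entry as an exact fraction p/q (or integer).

z = [-3]

x̄ = F·x = [6, 12]
P̄ = F·P·Fᵀ + Q = [15 18; 18 49]
S = H·P̄·Hᵀ + R = [102]
K = P̄·Hᵀ·S⁻¹ = [-11/34; -67/102]
x' − x̄ = [-165/34, -335/34] = K·y
y = (KᵀK)⁻¹·Kᵀ·(x' − x̄) = [15]
z = y + H·x̄ = [15] + [-18] = [-3]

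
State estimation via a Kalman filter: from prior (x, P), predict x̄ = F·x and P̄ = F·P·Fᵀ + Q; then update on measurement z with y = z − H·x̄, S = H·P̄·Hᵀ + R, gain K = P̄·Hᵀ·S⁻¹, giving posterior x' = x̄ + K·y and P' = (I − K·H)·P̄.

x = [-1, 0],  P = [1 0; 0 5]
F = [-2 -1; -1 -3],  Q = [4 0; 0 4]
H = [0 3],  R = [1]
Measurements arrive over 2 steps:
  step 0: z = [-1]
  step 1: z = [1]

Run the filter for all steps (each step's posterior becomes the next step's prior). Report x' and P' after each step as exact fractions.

step 0: x' = [698/451, -149/451], P' = [3262/451 17/451; 17/451 50/451]
step 1: x' = [-86645/51013, 16603/51013], P' = [772419/51013 6793/51013; 6793/51013 5618/51013]

step 0: x̄ = F·x = [2, 1]
step 0: P̄ = F·P·Fᵀ + Q = [13 17; 17 50]
step 0: y = z − H·x̄ = [-4]
step 0: S = H·P̄·Hᵀ + R = [451]
step 0: K = P̄·Hᵀ·S⁻¹ = [51/451; 150/451]
step 0: x' = x̄ + K·y = [698/451, -149/451]
step 0: P' = (I − K·H)·P̄ = [3262/451 17/451; 17/451 50/451]
step 1: x̄ = F·x = [-1247/451, -251/451]
step 1: P̄ = F·P·Fᵀ + Q = [14970/451 6793/451; 6793/451 5618/451]
step 1: y = z − H·x̄ = [1204/451]
step 1: S = H·P̄·Hᵀ + R = [51013/451]
step 1: K = P̄·Hᵀ·S⁻¹ = [20379/51013; 16854/51013]
step 1: x' = x̄ + K·y = [-86645/51013, 16603/51013]
step 1: P' = (I − K·H)·P̄ = [772419/51013 6793/51013; 6793/51013 5618/51013]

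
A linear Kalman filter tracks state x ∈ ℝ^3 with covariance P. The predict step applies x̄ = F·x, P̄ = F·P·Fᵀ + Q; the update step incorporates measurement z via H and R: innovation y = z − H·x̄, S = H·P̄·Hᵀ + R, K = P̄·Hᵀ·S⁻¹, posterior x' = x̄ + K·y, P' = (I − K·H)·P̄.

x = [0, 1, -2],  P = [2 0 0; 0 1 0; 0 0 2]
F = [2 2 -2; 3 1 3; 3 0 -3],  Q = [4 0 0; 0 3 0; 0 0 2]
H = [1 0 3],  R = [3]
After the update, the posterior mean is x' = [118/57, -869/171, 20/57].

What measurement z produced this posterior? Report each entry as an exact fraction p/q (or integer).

z = [3]

x̄ = F·x = [6, -5, 6]
P̄ = F·P·Fᵀ + Q = [24 2 24; 2 40 0; 24 0 38]
S = H·P̄·Hᵀ + R = [513]
K = P̄·Hᵀ·S⁻¹ = [32/171; 2/513; 46/171]
x' − x̄ = [-224/57, -14/171, -322/57] = K·y
y = (KᵀK)⁻¹·Kᵀ·(x' − x̄) = [-21]
z = y + H·x̄ = [-21] + [24] = [3]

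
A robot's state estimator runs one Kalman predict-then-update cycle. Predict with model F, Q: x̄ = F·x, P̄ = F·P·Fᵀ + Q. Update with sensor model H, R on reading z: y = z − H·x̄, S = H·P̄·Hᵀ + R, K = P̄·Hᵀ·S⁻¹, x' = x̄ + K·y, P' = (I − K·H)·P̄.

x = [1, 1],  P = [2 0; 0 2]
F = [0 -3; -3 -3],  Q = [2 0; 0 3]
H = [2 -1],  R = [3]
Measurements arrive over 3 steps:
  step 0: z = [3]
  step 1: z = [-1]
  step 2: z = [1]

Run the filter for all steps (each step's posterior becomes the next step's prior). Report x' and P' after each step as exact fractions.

step 0: x̄ = F·x = [-3, -6]
step 0: P̄ = F·P·Fᵀ + Q = [20 18; 18 39]
step 0: y = z − H·x̄ = [3]
step 0: S = H·P̄·Hᵀ + R = [50]
step 0: K = P̄·Hᵀ·S⁻¹ = [11/25; -3/50]
step 0: x' = x̄ + K·y = [-42/25, -309/50]
step 0: P' = (I − K·H)·P̄ = [258/25 483/25; 483/25 1941/50]
step 1: x̄ = F·x = [927/50, 1179/50]
step 1: P̄ = F·P·Fᵀ + Q = [17569/50 26163/50; 26163/50 39651/50]
step 1: y = z − H·x̄ = [-29/2]
step 1: S = H·P̄·Hᵀ + R = [217/2]
step 1: K = P̄·Hᵀ·S⁻¹ = [359/217; 507/217]
step 1: x' = x̄ + K·y = [-29558/5425, -55866/5425]
step 1: P' = (I − K·H)·P̄ = [295224/5425 563523/5425; 563523/5425 1089021/5425]
step 2: x̄ = F·x = [167598/5425, 256272/5425]
step 2: P̄ = F·P·Fᵀ + Q = [9812039/5425 14872896/5425; 14872896/5425 22617894/5425]
step 2: y = z − H·x̄ = [-73499/5425]
step 2: S = H·P̄·Hᵀ + R = [2390741/5425]
step 2: K = P̄·Hᵀ·S⁻¹ = [4751182/2390741; 7127898/2390741]
step 2: x' = x̄ + K·y = [9488716/2390741, 16366194/2390741]
step 2: P' = (I − K·H)·P̄ = [163007103/2390741 311760660/2390741; 311760660/2390741 602137626/2390741]

step 0: x' = [-42/25, -309/50], P' = [258/25 483/25; 483/25 1941/50]
step 1: x' = [-29558/5425, -55866/5425], P' = [295224/5425 563523/5425; 563523/5425 1089021/5425]
step 2: x' = [9488716/2390741, 16366194/2390741], P' = [163007103/2390741 311760660/2390741; 311760660/2390741 602137626/2390741]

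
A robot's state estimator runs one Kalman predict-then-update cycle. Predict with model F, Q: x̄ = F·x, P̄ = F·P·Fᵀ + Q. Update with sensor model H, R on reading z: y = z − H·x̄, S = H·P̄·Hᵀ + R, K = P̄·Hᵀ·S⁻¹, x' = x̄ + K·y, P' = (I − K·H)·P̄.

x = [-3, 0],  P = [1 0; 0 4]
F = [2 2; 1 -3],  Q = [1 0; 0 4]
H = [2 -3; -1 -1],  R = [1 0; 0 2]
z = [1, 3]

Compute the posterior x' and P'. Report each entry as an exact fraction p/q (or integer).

x' = [-2086/989, -18779/10879]
P' = [655/989 373/989; 373/989 3475/10879]

x̄ = F·x = [-6, -3]
P̄ = F·P·Fᵀ + Q = [21 -22; -22 41]
y = z − H·x̄ = [4, -6]
S = H·P̄·Hᵀ + R = [718 59; 59 20]
K = P̄·Hᵀ·S⁻¹ = [191/989 -514/989; -2219/10879 -3789/10879]
x' = x̄ + K·y = [-2086/989, -18779/10879]
P' = (I − K·H)·P̄ = [655/989 373/989; 373/989 3475/10879]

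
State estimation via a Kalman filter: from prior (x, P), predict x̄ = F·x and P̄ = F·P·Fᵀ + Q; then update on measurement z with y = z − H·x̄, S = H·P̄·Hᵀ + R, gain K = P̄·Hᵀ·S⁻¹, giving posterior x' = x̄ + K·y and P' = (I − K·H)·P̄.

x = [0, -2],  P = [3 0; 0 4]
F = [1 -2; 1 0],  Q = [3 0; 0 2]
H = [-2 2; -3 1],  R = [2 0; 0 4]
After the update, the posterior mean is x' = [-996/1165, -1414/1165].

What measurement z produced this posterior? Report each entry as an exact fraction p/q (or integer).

x̄ = F·x = [4, 0]
P̄ = F·P·Fᵀ + Q = [22 3; 3 5]
S = H·P̄·Hᵀ + R = [86 118; 118 189]
K = P̄·Hᵀ·S⁻¹ = [126/1165 -467/1165; 614/1165 -408/1165]
x' − x̄ = [-5656/1165, -1414/1165] = K·y
y = (KᵀK)⁻¹·Kᵀ·(x' − x̄) = [7, 14]
z = y + H·x̄ = [7, 14] + [-8, -12] = [-1, 2]

z = [-1, 2]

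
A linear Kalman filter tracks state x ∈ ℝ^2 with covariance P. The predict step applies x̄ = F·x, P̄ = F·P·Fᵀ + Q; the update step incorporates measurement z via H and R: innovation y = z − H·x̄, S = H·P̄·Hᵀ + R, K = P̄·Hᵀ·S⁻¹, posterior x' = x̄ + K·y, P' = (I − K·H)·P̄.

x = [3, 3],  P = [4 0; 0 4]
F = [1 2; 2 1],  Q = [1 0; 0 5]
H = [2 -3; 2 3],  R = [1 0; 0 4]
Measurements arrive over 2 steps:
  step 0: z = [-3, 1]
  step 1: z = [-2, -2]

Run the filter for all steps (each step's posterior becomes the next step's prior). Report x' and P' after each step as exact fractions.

step 0: x̄ = F·x = [9, 9]
step 0: P̄ = F·P·Fᵀ + Q = [21 16; 16 25]
step 0: y = z − H·x̄ = [6, -44]
step 0: S = H·P̄·Hᵀ + R = [118 -141; -141 505]
step 0: K = P̄·Hᵀ·S⁻¹ = [9660/39709 9774/39709; -6628/39709 6563/39709]
step 0: x' = x̄ + K·y = [-14715/39709, 28841/39709]
step 0: P' = (I − K·H)·P̄ = [12189/39709 4906/39709; 4906/39709 5480/39709]
step 1: x̄ = F·x = [42967/39709, -589/39709]
step 1: P̄ = F·P·Fᵀ + Q = [93442/39709 59868/39709; 59868/39709 272405/39709]
step 1: y = z − H·x̄ = [-167119/39709, -163585/39709]
step 1: S = H·P̄·Hᵀ + R = [2146706/39709 -2077877/39709; -2077877/39709 3702665/39709]
step 1: K = P̄·Hᵀ·S⁻¹ = [19856264/91439229 20193632/91439229; -5336004/30479743 4718349/30479743]
step 1: x' = x̄ + K·y = [-67814977/91439229, 2567276/30479743]
step 1: P' = (I − K·H)·P̄ = [25157698/91439229 3384348/30479743; 3384348/30479743 4034900/30479743]

step 0: x' = [-14715/39709, 28841/39709], P' = [12189/39709 4906/39709; 4906/39709 5480/39709]
step 1: x' = [-67814977/91439229, 2567276/30479743], P' = [25157698/91439229 3384348/30479743; 3384348/30479743 4034900/30479743]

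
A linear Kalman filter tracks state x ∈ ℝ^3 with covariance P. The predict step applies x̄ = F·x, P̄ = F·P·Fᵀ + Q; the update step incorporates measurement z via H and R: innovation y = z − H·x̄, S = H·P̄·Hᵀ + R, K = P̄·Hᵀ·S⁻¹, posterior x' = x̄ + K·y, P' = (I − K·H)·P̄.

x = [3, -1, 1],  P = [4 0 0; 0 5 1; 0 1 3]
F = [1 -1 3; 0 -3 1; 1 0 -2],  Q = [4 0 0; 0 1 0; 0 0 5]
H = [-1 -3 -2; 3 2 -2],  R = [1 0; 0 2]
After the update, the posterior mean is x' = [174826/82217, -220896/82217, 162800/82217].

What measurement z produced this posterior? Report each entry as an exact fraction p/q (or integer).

x̄ = F·x = [7, 4, 1]
P̄ = F·P·Fᵀ + Q = [34 14 -12; 14 43 0; -12 0 21]
S = H·P̄·Hᵀ + R = [542 -382; -382 876]
K = P̄·Hᵀ·S⁻¹ = [3319/82217 15901/82217; -19093/82217 7375/164434; -14019/82217 -13434/82217]
x' − x̄ = [-400693/82217, -549764/82217, 80583/82217] = K·y
y = (KᵀK)⁻¹·Kᵀ·(x' − x̄) = [23, -30]
z = y + H·x̄ = [23, -30] + [-21, 27] = [2, -3]

z = [2, -3]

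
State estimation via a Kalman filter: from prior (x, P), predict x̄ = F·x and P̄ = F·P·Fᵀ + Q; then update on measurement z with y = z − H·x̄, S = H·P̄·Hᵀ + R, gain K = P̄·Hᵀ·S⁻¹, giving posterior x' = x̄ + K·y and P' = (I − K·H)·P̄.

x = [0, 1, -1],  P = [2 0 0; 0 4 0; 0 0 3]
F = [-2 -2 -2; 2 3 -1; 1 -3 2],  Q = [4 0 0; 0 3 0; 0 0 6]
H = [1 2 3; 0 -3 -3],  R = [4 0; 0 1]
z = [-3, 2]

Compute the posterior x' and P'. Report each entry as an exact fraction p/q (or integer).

x' = [402/343, 18160/7889, -23379/7889]
P' = [3280/343 2554/343 -2608/343; 2554/343 79986/7889 -78678/7889; -2608/343 -78678/7889 78240/7889]

x̄ = F·x = [0, 4, -5]
P̄ = F·P·Fᵀ + Q = [40 -26 8; -26 50 -38; 8 -38 56]
y = z − H·x̄ = [4, -1]
S = H·P̄·Hᵀ + R = [236 -180; -180 271]
K = P̄·Hᵀ·S⁻¹ = [141/343 162/343; -4330/7889 -3924/7889; 4345/7889 1314/7889]
x' = x̄ + K·y = [402/343, 18160/7889, -23379/7889]
P' = (I − K·H)·P̄ = [3280/343 2554/343 -2608/343; 2554/343 79986/7889 -78678/7889; -2608/343 -78678/7889 78240/7889]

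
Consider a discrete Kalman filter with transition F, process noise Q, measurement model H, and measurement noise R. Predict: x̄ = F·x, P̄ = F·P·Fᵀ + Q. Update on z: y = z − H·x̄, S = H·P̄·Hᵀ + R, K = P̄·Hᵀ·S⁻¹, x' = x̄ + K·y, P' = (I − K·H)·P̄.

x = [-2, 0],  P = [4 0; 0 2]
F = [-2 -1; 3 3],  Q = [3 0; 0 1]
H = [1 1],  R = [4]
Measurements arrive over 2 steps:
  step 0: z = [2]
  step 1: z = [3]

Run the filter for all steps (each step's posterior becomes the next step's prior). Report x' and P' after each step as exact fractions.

step 0: x̄ = F·x = [4, -6]
step 0: P̄ = F·P·Fᵀ + Q = [21 -30; -30 55]
step 0: y = z − H·x̄ = [4]
step 0: S = H·P̄·Hᵀ + R = [20]
step 0: K = P̄·Hᵀ·S⁻¹ = [-9/20; 5/4]
step 0: x' = x̄ + K·y = [11/5, -1]
step 0: P' = (I − K·H)·P̄ = [339/20 -75/4; -75/4 95/4]
step 1: x̄ = F·x = [-17/5, 18/5]
step 1: P̄ = F·P·Fᵀ + Q = [391/20 -21/5; -21/5 149/5]
step 1: y = z − H·x̄ = [14/5]
step 1: S = H·P̄·Hᵀ + R = [899/20]
step 1: K = P̄·Hᵀ·S⁻¹ = [307/899; 512/899]
step 1: x' = x̄ + K·y = [-2197/899, 4670/899]
step 1: P' = (I − K·H)·P̄ = [12863/899 -11635/899; -11635/899 13683/899]

step 0: x' = [11/5, -1], P' = [339/20 -75/4; -75/4 95/4]
step 1: x' = [-2197/899, 4670/899], P' = [12863/899 -11635/899; -11635/899 13683/899]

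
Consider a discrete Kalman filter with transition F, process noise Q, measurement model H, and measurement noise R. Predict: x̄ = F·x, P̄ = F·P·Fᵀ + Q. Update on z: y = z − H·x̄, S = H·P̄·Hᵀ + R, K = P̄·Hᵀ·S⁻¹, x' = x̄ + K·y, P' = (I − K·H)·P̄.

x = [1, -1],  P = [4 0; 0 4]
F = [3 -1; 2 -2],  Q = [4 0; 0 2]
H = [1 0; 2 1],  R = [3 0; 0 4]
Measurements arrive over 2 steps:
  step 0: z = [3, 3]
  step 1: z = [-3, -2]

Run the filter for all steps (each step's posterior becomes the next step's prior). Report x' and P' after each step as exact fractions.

step 0: x̄ = F·x = [4, 4]
step 0: P̄ = F·P·Fᵀ + Q = [44 32; 32 34]
step 0: y = z − H·x̄ = [-1, -9]
step 0: S = H·P̄·Hᵀ + R = [47 120; 120 342]
step 0: K = P̄·Hᵀ·S⁻¹ = [12/31 20/93; -136/279 383/837]
step 0: x' = x̄ + K·y = [52/31, 103/279]
step 0: P' = (I − K·H)·P̄ = [36/31 -136/93; -136/93 3980/837]
step 1: x̄ = F·x = [1301/279, 730/279]
step 1: P̄ = F·P·Fᵀ + Q = [23420/837 23584/837; 23584/837 31274/837]
step 1: y = z − H·x̄ = [-2138/279, -3890/279]
step 1: S = H·P̄·Hᵀ + R = [25931/837 70424/837; 70424/837 222638/837]
step 1: K = P̄·Hᵀ·S⁻¹ = [152116/486073 105636/486073; -163384/486073 222939/486073]
step 1: x' = x̄ + K·y = [-371925/486073, -584532/486073]
step 1: P' = (I − K·H)·P̄ = [456348/486073 -490152/486073; -490152/486073 1872060/486073]

step 0: x' = [52/31, 103/279], P' = [36/31 -136/93; -136/93 3980/837]
step 1: x' = [-371925/486073, -584532/486073], P' = [456348/486073 -490152/486073; -490152/486073 1872060/486073]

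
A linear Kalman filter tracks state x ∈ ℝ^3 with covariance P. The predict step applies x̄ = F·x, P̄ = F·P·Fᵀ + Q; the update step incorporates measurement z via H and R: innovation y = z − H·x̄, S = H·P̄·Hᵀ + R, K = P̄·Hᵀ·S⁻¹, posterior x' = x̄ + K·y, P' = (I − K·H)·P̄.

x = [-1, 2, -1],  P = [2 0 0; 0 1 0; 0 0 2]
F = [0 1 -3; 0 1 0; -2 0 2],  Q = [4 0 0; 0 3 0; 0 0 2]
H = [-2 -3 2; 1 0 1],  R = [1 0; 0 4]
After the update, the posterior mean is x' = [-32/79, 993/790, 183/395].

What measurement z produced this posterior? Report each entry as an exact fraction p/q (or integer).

z = [-2, -1]

x̄ = F·x = [5, 2, 0]
P̄ = F·P·Fᵀ + Q = [23 1 -12; 1 4 0; -12 0 18]
S = H·P̄·Hᵀ + R = [309 -13; -13 21]
K = P̄·Hᵀ·S⁻¹ = [-139/632 245/632; -281/6320 127/6320; 669/3160 1317/3160]
x' − x̄ = [-427/79, -587/790, 183/395] = K·y
y = (KᵀK)⁻¹·Kᵀ·(x' − x̄) = [14, -6]
z = y + H·x̄ = [14, -6] + [-16, 5] = [-2, -1]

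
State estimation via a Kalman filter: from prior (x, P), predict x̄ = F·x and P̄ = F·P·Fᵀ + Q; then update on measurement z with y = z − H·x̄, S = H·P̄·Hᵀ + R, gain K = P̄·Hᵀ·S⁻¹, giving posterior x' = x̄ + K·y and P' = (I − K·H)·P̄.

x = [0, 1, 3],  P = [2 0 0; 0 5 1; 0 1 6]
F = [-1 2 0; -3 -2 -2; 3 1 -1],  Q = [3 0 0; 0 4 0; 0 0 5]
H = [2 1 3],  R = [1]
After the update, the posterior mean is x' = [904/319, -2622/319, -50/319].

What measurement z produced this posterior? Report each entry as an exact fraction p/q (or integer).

z = [-3]

x̄ = F·x = [2, -8, -2]
P̄ = F·P·Fᵀ + Q = [25 -18 2; -18 74 -16; 2 -16 32]
S = H·P̄·Hᵀ + R = [319]
K = P̄·Hᵀ·S⁻¹ = [38/319; -10/319; 84/319]
x' − x̄ = [266/319, -70/319, 588/319] = K·y
y = (KᵀK)⁻¹·Kᵀ·(x' − x̄) = [7]
z = y + H·x̄ = [7] + [-10] = [-3]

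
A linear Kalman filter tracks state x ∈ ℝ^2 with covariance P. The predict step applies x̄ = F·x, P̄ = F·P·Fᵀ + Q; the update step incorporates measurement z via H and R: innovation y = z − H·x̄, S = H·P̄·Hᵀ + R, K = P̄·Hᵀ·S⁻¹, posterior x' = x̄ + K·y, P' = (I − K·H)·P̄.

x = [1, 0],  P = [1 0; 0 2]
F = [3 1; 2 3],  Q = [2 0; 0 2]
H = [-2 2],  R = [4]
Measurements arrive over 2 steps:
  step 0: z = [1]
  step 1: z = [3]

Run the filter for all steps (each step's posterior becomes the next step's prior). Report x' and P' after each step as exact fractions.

step 0: x̄ = F·x = [3, 2]
step 0: P̄ = F·P·Fᵀ + Q = [13 12; 12 24]
step 0: y = z − H·x̄ = [3]
step 0: S = H·P̄·Hᵀ + R = [56]
step 0: K = P̄·Hᵀ·S⁻¹ = [-1/28; 3/7]
step 0: x' = x̄ + K·y = [81/28, 23/7]
step 0: P' = (I − K·H)·P̄ = [181/14 90/7; 90/7 96/7]
step 1: x̄ = F·x = [335/28, 219/14]
step 1: P̄ = F·P·Fᵀ + Q = [2929/14 1821/7; 1821/7 2320/7]
step 1: y = z − H·x̄ = [-61/14]
step 1: S = H·P̄·Hᵀ + R = [598/7]
step 1: K = P̄·Hᵀ·S⁻¹ = [31/26; 499/299]
step 1: x' = x̄ + K·y = [88/13, 2503/299]
step 1: P' = (I − K·H)·P̄ = [1141/13 1172/13; 1172/13 27954/299]

step 0: x' = [81/28, 23/7], P' = [181/14 90/7; 90/7 96/7]
step 1: x' = [88/13, 2503/299], P' = [1141/13 1172/13; 1172/13 27954/299]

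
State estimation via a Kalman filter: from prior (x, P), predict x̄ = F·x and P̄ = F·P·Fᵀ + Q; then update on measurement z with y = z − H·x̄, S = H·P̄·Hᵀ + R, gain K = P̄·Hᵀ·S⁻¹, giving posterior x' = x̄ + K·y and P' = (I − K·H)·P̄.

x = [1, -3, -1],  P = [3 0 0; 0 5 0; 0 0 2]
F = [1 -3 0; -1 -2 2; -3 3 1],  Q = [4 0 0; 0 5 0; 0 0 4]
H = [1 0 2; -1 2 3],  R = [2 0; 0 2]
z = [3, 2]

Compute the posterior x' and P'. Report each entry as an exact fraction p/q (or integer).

x' = [288/109, 1441/654, 95/1308]
P' = [7340/327 2979/109 -3574/327; 2979/109 22675/654 -4558/327; -3574/327 -4558/327 3767/654]

x̄ = F·x = [10, 3, -13]
P̄ = F·P·Fᵀ + Q = [52 27 -54; 27 36 -17; -54 -17 78]
y = z − H·x̄ = [19, 45]
S = H·P̄·Hᵀ + R = [150 348; 348 912]
K = P̄·Hᵀ·S⁻¹ = [32/109 -94/327; -179/654 32/327; 193/654 217/1308]
x' = x̄ + K·y = [288/109, 1441/654, 95/1308]
P' = (I − K·H)·P̄ = [7340/327 2979/109 -3574/327; 2979/109 22675/654 -4558/327; -3574/327 -4558/327 3767/654]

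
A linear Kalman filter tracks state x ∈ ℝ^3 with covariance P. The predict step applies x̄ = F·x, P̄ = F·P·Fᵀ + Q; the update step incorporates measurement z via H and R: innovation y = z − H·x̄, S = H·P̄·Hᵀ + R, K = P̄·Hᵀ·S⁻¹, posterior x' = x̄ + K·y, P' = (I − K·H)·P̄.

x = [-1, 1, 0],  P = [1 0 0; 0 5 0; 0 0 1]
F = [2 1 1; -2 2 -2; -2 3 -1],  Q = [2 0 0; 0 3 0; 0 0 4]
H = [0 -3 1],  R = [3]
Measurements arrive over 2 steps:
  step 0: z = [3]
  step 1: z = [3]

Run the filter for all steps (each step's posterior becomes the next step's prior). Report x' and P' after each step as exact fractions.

step 0: x̄ = F·x = [-1, 4, 5]
step 0: P̄ = F·P·Fᵀ + Q = [12 4 10; 4 31 36; 10 36 54]
step 0: y = z − H·x̄ = [10]
step 0: S = H·P̄·Hᵀ + R = [120]
step 0: K = P̄·Hᵀ·S⁻¹ = [-1/60; -19/40; -9/20]
step 0: x' = x̄ + K·y = [-7/6, -3/4, 1/2]
step 0: P' = (I − K·H)·P̄ = [359/30 61/20 91/10; 61/20 157/40 207/20; 91/10 207/20 297/10]
step 1: x̄ = F·x = [-31/12, -1/6, -5/12]
step 1: P̄ = F·P·Fᵀ + Q = [3667/24 -1775/12 -1663/24; -1775/12 4529/30 4327/60; -1663/24 4327/60 6551/120]
step 1: y = z − H·x̄ = [35/12]
step 1: S = H·P̄·Hᵀ + R = [118031/120]
step 1: K = P̄·Hᵀ·S⁻¹ = [44935/118031; -45694/118031; -19411/118031]
step 1: x' = x̄ + K·y = [-173853/118031, -152946/118031, -105795/118031]
step 1: P' = (I − K·H)·P̄ = [1207868/118031 -348253/118031 -909954/118031; -348253/118031 419233/118031 1120617/118031; -909954/118031 1120617/118031 3303618/118031]

step 0: x' = [-7/6, -3/4, 1/2], P' = [359/30 61/20 91/10; 61/20 157/40 207/20; 91/10 207/20 297/10]
step 1: x' = [-173853/118031, -152946/118031, -105795/118031], P' = [1207868/118031 -348253/118031 -909954/118031; -348253/118031 419233/118031 1120617/118031; -909954/118031 1120617/118031 3303618/118031]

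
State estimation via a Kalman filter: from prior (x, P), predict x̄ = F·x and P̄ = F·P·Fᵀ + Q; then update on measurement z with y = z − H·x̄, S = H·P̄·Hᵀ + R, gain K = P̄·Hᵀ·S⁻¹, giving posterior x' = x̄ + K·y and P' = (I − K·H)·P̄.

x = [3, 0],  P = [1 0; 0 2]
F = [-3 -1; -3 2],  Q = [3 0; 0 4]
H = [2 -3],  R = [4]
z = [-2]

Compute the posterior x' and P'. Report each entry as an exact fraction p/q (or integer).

x' = [-1844/189, -1118/189]
P' = [2477/189 1634/189; 1634/189 1160/189]

x̄ = F·x = [-9, -9]
P̄ = F·P·Fᵀ + Q = [14 5; 5 21]
y = z − H·x̄ = [-11]
S = H·P̄·Hᵀ + R = [189]
K = P̄·Hᵀ·S⁻¹ = [13/189; -53/189]
x' = x̄ + K·y = [-1844/189, -1118/189]
P' = (I − K·H)·P̄ = [2477/189 1634/189; 1634/189 1160/189]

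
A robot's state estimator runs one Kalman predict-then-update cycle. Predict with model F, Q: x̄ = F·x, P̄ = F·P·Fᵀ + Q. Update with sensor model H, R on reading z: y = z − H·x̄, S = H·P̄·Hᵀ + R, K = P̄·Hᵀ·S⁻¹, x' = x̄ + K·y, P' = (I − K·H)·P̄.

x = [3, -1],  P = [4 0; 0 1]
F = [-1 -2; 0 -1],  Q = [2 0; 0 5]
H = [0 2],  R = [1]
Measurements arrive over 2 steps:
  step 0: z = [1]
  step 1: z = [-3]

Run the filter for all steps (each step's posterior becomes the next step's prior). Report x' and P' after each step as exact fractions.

step 0: x̄ = F·x = [-1, 1]
step 0: P̄ = F·P·Fᵀ + Q = [10 2; 2 6]
step 0: y = z − H·x̄ = [-1]
step 0: S = H·P̄·Hᵀ + R = [25]
step 0: K = P̄·Hᵀ·S⁻¹ = [4/25; 12/25]
step 0: x' = x̄ + K·y = [-29/25, 13/25]
step 0: P' = (I − K·H)·P̄ = [234/25 2/25; 2/25 6/25]
step 1: x̄ = F·x = [3/25, -13/25]
step 1: P̄ = F·P·Fᵀ + Q = [316/25 14/25; 14/25 131/25]
step 1: y = z − H·x̄ = [-49/25]
step 1: S = H·P̄·Hᵀ + R = [549/25]
step 1: K = P̄·Hᵀ·S⁻¹ = [28/549; 262/549]
step 1: x' = x̄ + K·y = [11/549, -799/549]
step 1: P' = (I − K·H)·P̄ = [6908/549 14/549; 14/549 131/549]

step 0: x' = [-29/25, 13/25], P' = [234/25 2/25; 2/25 6/25]
step 1: x' = [11/549, -799/549], P' = [6908/549 14/549; 14/549 131/549]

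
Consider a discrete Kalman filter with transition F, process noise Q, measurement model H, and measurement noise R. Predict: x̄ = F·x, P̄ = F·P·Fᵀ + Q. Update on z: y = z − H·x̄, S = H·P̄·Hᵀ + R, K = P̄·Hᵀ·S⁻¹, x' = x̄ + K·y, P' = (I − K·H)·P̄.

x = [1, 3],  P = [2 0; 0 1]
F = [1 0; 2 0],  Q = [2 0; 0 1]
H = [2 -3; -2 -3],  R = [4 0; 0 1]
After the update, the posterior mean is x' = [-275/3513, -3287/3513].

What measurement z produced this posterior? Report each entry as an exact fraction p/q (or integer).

x̄ = F·x = [1, 2]
P̄ = F·P·Fᵀ + Q = [4 4; 4 9]
S = H·P̄·Hᵀ + R = [53 65; 65 146]
K = P̄·Hᵀ·S⁻¹ = [716/3513 -800/3513; -499/3513 -620/3513]
x' − x̄ = [-3788/3513, -10313/3513] = K·y
y = (KᵀK)⁻¹·Kᵀ·(x' − x̄) = [7, 11]
z = y + H·x̄ = [7, 11] + [-4, -8] = [3, 3]

z = [3, 3]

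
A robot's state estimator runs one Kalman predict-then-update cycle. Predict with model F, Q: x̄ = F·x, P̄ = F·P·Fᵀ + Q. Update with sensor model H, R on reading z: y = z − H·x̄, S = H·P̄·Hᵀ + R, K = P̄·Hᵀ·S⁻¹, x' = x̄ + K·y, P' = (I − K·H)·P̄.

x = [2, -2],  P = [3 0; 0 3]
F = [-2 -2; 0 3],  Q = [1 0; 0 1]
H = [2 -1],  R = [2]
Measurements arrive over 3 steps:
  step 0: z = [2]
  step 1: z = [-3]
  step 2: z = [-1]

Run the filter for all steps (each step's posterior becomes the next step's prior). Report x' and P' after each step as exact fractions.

step 0: x̄ = F·x = [0, -6]
step 0: P̄ = F·P·Fᵀ + Q = [25 -18; -18 28]
step 0: y = z − H·x̄ = [-4]
step 0: S = H·P̄·Hᵀ + R = [202]
step 0: K = P̄·Hᵀ·S⁻¹ = [34/101; -32/101]
step 0: x' = x̄ + K·y = [-136/101, -478/101]
step 0: P' = (I − K·H)·P̄ = [213/101 358/101; 358/101 780/101]
step 1: x̄ = F·x = [1228/101, -1434/101]
step 1: P̄ = F·P·Fᵀ + Q = [6937/101 -6828/101; -6828/101 7121/101]
step 1: y = z − H·x̄ = [-4193/101]
step 1: S = H·P̄·Hᵀ + R = [62383/101]
step 1: K = P̄·Hᵀ·S⁻¹ = [20702/62383; -20777/62383]
step 1: x' = x̄ + K·y = [-100962/62383, -23161/62383]
step 1: P' = (I − K·H)·P̄ = [41367/62383 41330/62383; 41330/62383 124214/62383]
step 2: x̄ = F·x = [248246/62383, -69483/62383]
step 2: P̄ = F·P·Fᵀ + Q = [1055347/62383 -993264/62383; -993264/62383 1180309/62383]
step 2: y = z − H·x̄ = [-628358/62383]
step 2: S = H·P̄·Hᵀ + R = [9499519/62383]
step 2: K = P̄·Hᵀ·S⁻¹ = [3103958/9499519; -3166837/9499519]
step 2: x' = x̄ + K·y = [6537370/9499519, 21317543/9499519]
step 2: P' = (I − K·H)·P̄ = [6263463/9499519 6319010/9499519; 6319010/9499519 18971694/9499519]

step 0: x' = [-136/101, -478/101], P' = [213/101 358/101; 358/101 780/101]
step 1: x' = [-100962/62383, -23161/62383], P' = [41367/62383 41330/62383; 41330/62383 124214/62383]
step 2: x' = [6537370/9499519, 21317543/9499519], P' = [6263463/9499519 6319010/9499519; 6319010/9499519 18971694/9499519]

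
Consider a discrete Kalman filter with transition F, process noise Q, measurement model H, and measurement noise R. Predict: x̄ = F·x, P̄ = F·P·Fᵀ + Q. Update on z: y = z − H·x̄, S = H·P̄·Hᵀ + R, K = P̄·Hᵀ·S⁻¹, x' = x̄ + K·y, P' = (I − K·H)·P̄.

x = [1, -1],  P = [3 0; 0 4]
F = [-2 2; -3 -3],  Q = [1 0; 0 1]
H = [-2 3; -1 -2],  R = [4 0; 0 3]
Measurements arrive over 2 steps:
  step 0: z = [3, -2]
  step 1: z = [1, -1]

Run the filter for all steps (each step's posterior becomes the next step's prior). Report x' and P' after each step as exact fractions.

step 0: x' = [-2961/23132, 11131/11566], P' = [4913/5783 1133/5783; 1133/5783 1868/5783]
step 1: x' = [5837959/9312408, 299189/665172], P' = [6632317/9312408 115625/665172; 115625/665172 104923/332586]

step 0: x̄ = F·x = [-4, 0]
step 0: P̄ = F·P·Fᵀ + Q = [29 -6; -6 64]
step 0: y = z − H·x̄ = [-5, -6]
step 0: S = H·P̄·Hᵀ + R = [768 -332; -332 264]
step 0: K = P̄·Hᵀ·S⁻¹ = [-6427/23132 -2393/5783; 1669/11566 -1623/5783]
step 0: x' = x̄ + K·y = [-2961/23132, 11131/11566]
step 0: P' = (I − K·H)·P̄ = [4913/5783 1133/5783; 1133/5783 1868/5783]
step 1: x̄ = F·x = [25223/11566, -57903/23132]
step 1: P̄ = F·P·Fᵀ + Q = [23843/5783 18270/5783; 18270/5783 87206/5783]
step 1: y = z − H·x̄ = [297733/23132, -22123/5783]
step 1: S = H·P̄·Hᵀ + R = [684118/5783 -457280/5783; -457280/5783 463096/5783]
step 1: K = P̄·Hᵀ·S⁻¹ = [-262762/1164051 -3289939/9312408; 24893/166293 -178439/665172]
step 1: x' = x̄ + K·y = [5837959/9312408, 299189/665172]
step 1: P' = (I − K·H)·P̄ = [6632317/9312408 115625/665172; 115625/665172 104923/332586]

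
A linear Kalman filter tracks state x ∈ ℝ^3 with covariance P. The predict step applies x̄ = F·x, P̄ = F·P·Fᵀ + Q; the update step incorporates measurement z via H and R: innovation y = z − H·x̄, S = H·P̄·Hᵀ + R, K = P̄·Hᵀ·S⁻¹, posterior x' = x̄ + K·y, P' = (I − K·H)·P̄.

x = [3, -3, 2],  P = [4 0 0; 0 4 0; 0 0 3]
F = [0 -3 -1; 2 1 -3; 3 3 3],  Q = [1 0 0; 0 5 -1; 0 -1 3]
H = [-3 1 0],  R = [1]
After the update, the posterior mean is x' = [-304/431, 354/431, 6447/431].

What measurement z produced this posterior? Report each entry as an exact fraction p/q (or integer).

z = [3]

x̄ = F·x = [7, -3, 6]
P̄ = F·P·Fᵀ + Q = [40 -3 -45; -3 52 8; -45 8 102]
S = H·P̄·Hᵀ + R = [431]
K = P̄·Hᵀ·S⁻¹ = [-123/431; 61/431; 143/431]
x' − x̄ = [-3321/431, 1647/431, 3861/431] = K·y
y = (KᵀK)⁻¹·Kᵀ·(x' − x̄) = [27]
z = y + H·x̄ = [27] + [-24] = [3]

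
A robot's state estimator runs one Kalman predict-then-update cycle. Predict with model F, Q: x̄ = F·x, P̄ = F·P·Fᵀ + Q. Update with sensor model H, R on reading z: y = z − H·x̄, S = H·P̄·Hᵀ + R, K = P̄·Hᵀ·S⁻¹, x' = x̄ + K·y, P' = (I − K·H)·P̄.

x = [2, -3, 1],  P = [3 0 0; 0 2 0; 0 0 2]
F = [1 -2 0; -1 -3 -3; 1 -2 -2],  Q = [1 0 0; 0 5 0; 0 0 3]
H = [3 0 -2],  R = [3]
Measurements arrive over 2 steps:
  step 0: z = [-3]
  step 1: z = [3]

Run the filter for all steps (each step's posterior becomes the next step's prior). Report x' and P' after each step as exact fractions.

step 0: x' = [326/67, 493/67, 567/67], P' = [608/67 813/67 891/67; 813/67 2723/67 1242/67; 891/67 1242/67 1353/67]
step 1: x' = [-32631/2680, -11902/335, -13317/670], P' = [2263813/18760 106788/335 848151/4690; 106788/335 291003/335 160584/335; 848151/4690 160584/335 637269/2345]

step 0: x̄ = F·x = [8, 4, 6]
step 0: P̄ = F·P·Fᵀ + Q = [12 9 11; 9 44 21; 11 21 22]
step 0: y = z − H·x̄ = [-15]
step 0: S = H·P̄·Hᵀ + R = [67]
step 0: K = P̄·Hᵀ·S⁻¹ = [14/67; -15/67; -11/67]
step 0: x' = x̄ + K·y = [326/67, 493/67, 567/67]
step 0: P' = (I − K·H)·P̄ = [608/67 813/67 891/67; 813/67 2723/67 1242/67; 891/67 1242/67 1353/67]
step 1: x̄ = F·x = [-660/67, -3506/67, -1794/67]
step 1: P̄ = F·P·Fᵀ + Q = [8315/67 19696/67 11434/67; 19696/67 70207/67 37048/67; 11434/67 37048/67 20233/67]
step 1: y = z − H·x̄ = [-21]
step 1: S = H·P̄·Hᵀ + R = [280]
step 1: K = P̄·Hᵀ·S⁻¹ = [31/280; -4/5; -23/70]
step 1: x' = x̄ + K·y = [-32631/2680, -11902/335, -13317/670]
step 1: P' = (I − K·H)·P̄ = [2263813/18760 106788/335 848151/4690; 106788/335 291003/335 160584/335; 848151/4690 160584/335 637269/2345]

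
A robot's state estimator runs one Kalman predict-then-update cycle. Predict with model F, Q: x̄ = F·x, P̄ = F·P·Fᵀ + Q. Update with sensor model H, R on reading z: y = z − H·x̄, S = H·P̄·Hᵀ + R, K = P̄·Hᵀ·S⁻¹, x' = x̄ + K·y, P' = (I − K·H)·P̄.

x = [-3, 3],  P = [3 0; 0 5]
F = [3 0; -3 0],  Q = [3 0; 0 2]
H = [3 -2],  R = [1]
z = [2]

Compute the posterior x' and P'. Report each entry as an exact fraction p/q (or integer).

x' = [41/79, -134/711]
P' = [66/79 91/79; 91/79 1298/711]

x̄ = F·x = [-9, 9]
P̄ = F·P·Fᵀ + Q = [30 -27; -27 29]
y = z − H·x̄ = [47]
S = H·P̄·Hᵀ + R = [711]
K = P̄·Hᵀ·S⁻¹ = [16/79; -139/711]
x' = x̄ + K·y = [41/79, -134/711]
P' = (I − K·H)·P̄ = [66/79 91/79; 91/79 1298/711]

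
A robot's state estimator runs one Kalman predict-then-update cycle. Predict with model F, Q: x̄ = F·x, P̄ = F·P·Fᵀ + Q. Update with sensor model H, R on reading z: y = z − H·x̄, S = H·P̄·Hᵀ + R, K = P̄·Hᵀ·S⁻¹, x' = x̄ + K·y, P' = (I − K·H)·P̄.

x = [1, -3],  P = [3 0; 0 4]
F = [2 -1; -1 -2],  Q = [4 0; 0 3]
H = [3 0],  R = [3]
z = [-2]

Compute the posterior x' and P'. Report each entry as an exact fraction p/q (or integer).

x' = [-35/61, 271/61]
P' = [20/61 2/61; 2/61 1330/61]

x̄ = F·x = [5, 5]
P̄ = F·P·Fᵀ + Q = [20 2; 2 22]
y = z − H·x̄ = [-17]
S = H·P̄·Hᵀ + R = [183]
K = P̄·Hᵀ·S⁻¹ = [20/61; 2/61]
x' = x̄ + K·y = [-35/61, 271/61]
P' = (I − K·H)·P̄ = [20/61 2/61; 2/61 1330/61]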